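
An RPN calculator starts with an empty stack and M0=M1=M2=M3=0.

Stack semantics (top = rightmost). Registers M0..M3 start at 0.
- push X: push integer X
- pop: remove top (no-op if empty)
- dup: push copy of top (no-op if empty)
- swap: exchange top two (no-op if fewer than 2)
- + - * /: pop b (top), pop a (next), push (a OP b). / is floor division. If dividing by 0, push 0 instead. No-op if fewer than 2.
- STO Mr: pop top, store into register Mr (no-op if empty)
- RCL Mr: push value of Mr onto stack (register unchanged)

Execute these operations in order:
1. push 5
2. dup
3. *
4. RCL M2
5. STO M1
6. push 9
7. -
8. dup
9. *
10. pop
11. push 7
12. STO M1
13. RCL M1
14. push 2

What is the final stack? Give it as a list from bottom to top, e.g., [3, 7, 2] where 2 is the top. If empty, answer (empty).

After op 1 (push 5): stack=[5] mem=[0,0,0,0]
After op 2 (dup): stack=[5,5] mem=[0,0,0,0]
After op 3 (*): stack=[25] mem=[0,0,0,0]
After op 4 (RCL M2): stack=[25,0] mem=[0,0,0,0]
After op 5 (STO M1): stack=[25] mem=[0,0,0,0]
After op 6 (push 9): stack=[25,9] mem=[0,0,0,0]
After op 7 (-): stack=[16] mem=[0,0,0,0]
After op 8 (dup): stack=[16,16] mem=[0,0,0,0]
After op 9 (*): stack=[256] mem=[0,0,0,0]
After op 10 (pop): stack=[empty] mem=[0,0,0,0]
After op 11 (push 7): stack=[7] mem=[0,0,0,0]
After op 12 (STO M1): stack=[empty] mem=[0,7,0,0]
After op 13 (RCL M1): stack=[7] mem=[0,7,0,0]
After op 14 (push 2): stack=[7,2] mem=[0,7,0,0]

Answer: [7, 2]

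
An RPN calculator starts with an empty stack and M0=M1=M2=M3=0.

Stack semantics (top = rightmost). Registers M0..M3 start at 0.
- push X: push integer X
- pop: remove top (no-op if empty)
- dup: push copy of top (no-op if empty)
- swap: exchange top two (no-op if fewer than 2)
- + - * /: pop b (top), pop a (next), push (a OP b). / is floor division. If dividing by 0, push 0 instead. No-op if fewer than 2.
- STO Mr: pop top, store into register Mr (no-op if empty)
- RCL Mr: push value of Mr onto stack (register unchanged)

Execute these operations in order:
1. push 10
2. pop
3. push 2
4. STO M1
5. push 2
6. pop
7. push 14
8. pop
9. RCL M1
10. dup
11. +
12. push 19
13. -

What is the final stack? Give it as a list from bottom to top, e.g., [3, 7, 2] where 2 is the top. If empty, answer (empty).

Answer: [-15]

Derivation:
After op 1 (push 10): stack=[10] mem=[0,0,0,0]
After op 2 (pop): stack=[empty] mem=[0,0,0,0]
After op 3 (push 2): stack=[2] mem=[0,0,0,0]
After op 4 (STO M1): stack=[empty] mem=[0,2,0,0]
After op 5 (push 2): stack=[2] mem=[0,2,0,0]
After op 6 (pop): stack=[empty] mem=[0,2,0,0]
After op 7 (push 14): stack=[14] mem=[0,2,0,0]
After op 8 (pop): stack=[empty] mem=[0,2,0,0]
After op 9 (RCL M1): stack=[2] mem=[0,2,0,0]
After op 10 (dup): stack=[2,2] mem=[0,2,0,0]
After op 11 (+): stack=[4] mem=[0,2,0,0]
After op 12 (push 19): stack=[4,19] mem=[0,2,0,0]
After op 13 (-): stack=[-15] mem=[0,2,0,0]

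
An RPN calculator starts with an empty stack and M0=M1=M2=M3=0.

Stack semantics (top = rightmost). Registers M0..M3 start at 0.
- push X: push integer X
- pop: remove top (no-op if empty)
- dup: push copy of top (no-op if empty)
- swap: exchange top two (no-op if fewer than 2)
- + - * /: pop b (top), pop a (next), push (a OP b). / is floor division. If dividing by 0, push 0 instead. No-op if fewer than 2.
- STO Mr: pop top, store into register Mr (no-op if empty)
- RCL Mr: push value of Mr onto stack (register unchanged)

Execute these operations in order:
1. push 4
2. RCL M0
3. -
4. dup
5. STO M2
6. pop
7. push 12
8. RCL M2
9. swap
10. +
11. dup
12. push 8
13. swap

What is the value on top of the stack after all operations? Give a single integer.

Answer: 16

Derivation:
After op 1 (push 4): stack=[4] mem=[0,0,0,0]
After op 2 (RCL M0): stack=[4,0] mem=[0,0,0,0]
After op 3 (-): stack=[4] mem=[0,0,0,0]
After op 4 (dup): stack=[4,4] mem=[0,0,0,0]
After op 5 (STO M2): stack=[4] mem=[0,0,4,0]
After op 6 (pop): stack=[empty] mem=[0,0,4,0]
After op 7 (push 12): stack=[12] mem=[0,0,4,0]
After op 8 (RCL M2): stack=[12,4] mem=[0,0,4,0]
After op 9 (swap): stack=[4,12] mem=[0,0,4,0]
After op 10 (+): stack=[16] mem=[0,0,4,0]
After op 11 (dup): stack=[16,16] mem=[0,0,4,0]
After op 12 (push 8): stack=[16,16,8] mem=[0,0,4,0]
After op 13 (swap): stack=[16,8,16] mem=[0,0,4,0]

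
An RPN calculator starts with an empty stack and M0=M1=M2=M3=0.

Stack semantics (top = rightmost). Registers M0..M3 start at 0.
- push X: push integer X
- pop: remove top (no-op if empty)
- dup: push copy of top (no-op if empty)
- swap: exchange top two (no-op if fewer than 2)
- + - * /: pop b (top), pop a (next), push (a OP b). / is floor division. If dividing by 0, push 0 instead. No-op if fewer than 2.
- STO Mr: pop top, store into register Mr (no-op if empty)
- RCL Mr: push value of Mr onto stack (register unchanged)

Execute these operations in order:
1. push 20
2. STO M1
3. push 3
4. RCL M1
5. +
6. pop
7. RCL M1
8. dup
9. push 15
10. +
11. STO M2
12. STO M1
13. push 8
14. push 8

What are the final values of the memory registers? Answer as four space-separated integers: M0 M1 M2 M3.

After op 1 (push 20): stack=[20] mem=[0,0,0,0]
After op 2 (STO M1): stack=[empty] mem=[0,20,0,0]
After op 3 (push 3): stack=[3] mem=[0,20,0,0]
After op 4 (RCL M1): stack=[3,20] mem=[0,20,0,0]
After op 5 (+): stack=[23] mem=[0,20,0,0]
After op 6 (pop): stack=[empty] mem=[0,20,0,0]
After op 7 (RCL M1): stack=[20] mem=[0,20,0,0]
After op 8 (dup): stack=[20,20] mem=[0,20,0,0]
After op 9 (push 15): stack=[20,20,15] mem=[0,20,0,0]
After op 10 (+): stack=[20,35] mem=[0,20,0,0]
After op 11 (STO M2): stack=[20] mem=[0,20,35,0]
After op 12 (STO M1): stack=[empty] mem=[0,20,35,0]
After op 13 (push 8): stack=[8] mem=[0,20,35,0]
After op 14 (push 8): stack=[8,8] mem=[0,20,35,0]

Answer: 0 20 35 0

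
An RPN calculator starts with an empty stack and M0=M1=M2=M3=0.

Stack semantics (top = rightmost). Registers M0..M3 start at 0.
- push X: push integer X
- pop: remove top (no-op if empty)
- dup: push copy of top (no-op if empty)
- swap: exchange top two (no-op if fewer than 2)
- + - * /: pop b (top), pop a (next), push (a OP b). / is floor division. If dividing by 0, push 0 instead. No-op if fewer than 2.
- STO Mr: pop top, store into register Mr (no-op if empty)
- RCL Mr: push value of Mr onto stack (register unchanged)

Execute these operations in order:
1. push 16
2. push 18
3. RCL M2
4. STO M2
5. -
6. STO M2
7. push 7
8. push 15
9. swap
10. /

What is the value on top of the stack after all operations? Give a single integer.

Answer: 2

Derivation:
After op 1 (push 16): stack=[16] mem=[0,0,0,0]
After op 2 (push 18): stack=[16,18] mem=[0,0,0,0]
After op 3 (RCL M2): stack=[16,18,0] mem=[0,0,0,0]
After op 4 (STO M2): stack=[16,18] mem=[0,0,0,0]
After op 5 (-): stack=[-2] mem=[0,0,0,0]
After op 6 (STO M2): stack=[empty] mem=[0,0,-2,0]
After op 7 (push 7): stack=[7] mem=[0,0,-2,0]
After op 8 (push 15): stack=[7,15] mem=[0,0,-2,0]
After op 9 (swap): stack=[15,7] mem=[0,0,-2,0]
After op 10 (/): stack=[2] mem=[0,0,-2,0]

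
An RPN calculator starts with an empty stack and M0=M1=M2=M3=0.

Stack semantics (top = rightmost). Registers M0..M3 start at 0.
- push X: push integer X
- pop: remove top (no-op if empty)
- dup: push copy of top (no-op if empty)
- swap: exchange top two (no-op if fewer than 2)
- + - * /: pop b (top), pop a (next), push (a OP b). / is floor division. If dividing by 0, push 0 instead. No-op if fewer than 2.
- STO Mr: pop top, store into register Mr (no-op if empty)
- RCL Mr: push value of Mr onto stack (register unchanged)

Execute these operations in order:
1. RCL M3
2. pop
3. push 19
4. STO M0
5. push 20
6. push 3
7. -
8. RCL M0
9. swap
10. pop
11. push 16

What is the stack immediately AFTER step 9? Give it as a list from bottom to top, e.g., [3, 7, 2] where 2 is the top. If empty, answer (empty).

After op 1 (RCL M3): stack=[0] mem=[0,0,0,0]
After op 2 (pop): stack=[empty] mem=[0,0,0,0]
After op 3 (push 19): stack=[19] mem=[0,0,0,0]
After op 4 (STO M0): stack=[empty] mem=[19,0,0,0]
After op 5 (push 20): stack=[20] mem=[19,0,0,0]
After op 6 (push 3): stack=[20,3] mem=[19,0,0,0]
After op 7 (-): stack=[17] mem=[19,0,0,0]
After op 8 (RCL M0): stack=[17,19] mem=[19,0,0,0]
After op 9 (swap): stack=[19,17] mem=[19,0,0,0]

[19, 17]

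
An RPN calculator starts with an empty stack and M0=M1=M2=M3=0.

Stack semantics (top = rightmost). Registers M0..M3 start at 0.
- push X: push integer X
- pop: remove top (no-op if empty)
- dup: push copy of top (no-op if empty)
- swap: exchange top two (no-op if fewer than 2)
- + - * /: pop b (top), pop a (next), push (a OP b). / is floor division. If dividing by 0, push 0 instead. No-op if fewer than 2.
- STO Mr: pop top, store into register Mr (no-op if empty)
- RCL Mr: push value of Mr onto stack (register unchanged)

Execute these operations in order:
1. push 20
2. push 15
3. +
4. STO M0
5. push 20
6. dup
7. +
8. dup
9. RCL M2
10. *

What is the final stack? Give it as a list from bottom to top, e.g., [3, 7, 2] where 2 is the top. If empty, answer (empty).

After op 1 (push 20): stack=[20] mem=[0,0,0,0]
After op 2 (push 15): stack=[20,15] mem=[0,0,0,0]
After op 3 (+): stack=[35] mem=[0,0,0,0]
After op 4 (STO M0): stack=[empty] mem=[35,0,0,0]
After op 5 (push 20): stack=[20] mem=[35,0,0,0]
After op 6 (dup): stack=[20,20] mem=[35,0,0,0]
After op 7 (+): stack=[40] mem=[35,0,0,0]
After op 8 (dup): stack=[40,40] mem=[35,0,0,0]
After op 9 (RCL M2): stack=[40,40,0] mem=[35,0,0,0]
After op 10 (*): stack=[40,0] mem=[35,0,0,0]

Answer: [40, 0]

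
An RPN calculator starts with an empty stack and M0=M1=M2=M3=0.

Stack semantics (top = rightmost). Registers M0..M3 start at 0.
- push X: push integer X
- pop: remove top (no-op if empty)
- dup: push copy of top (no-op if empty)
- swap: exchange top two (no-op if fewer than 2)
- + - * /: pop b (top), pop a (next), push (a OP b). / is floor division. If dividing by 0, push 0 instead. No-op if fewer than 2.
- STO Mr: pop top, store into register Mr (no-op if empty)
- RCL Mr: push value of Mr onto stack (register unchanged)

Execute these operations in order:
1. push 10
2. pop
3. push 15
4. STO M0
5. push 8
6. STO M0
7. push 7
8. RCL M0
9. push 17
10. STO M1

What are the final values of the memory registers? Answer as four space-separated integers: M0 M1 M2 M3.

Answer: 8 17 0 0

Derivation:
After op 1 (push 10): stack=[10] mem=[0,0,0,0]
After op 2 (pop): stack=[empty] mem=[0,0,0,0]
After op 3 (push 15): stack=[15] mem=[0,0,0,0]
After op 4 (STO M0): stack=[empty] mem=[15,0,0,0]
After op 5 (push 8): stack=[8] mem=[15,0,0,0]
After op 6 (STO M0): stack=[empty] mem=[8,0,0,0]
After op 7 (push 7): stack=[7] mem=[8,0,0,0]
After op 8 (RCL M0): stack=[7,8] mem=[8,0,0,0]
After op 9 (push 17): stack=[7,8,17] mem=[8,0,0,0]
After op 10 (STO M1): stack=[7,8] mem=[8,17,0,0]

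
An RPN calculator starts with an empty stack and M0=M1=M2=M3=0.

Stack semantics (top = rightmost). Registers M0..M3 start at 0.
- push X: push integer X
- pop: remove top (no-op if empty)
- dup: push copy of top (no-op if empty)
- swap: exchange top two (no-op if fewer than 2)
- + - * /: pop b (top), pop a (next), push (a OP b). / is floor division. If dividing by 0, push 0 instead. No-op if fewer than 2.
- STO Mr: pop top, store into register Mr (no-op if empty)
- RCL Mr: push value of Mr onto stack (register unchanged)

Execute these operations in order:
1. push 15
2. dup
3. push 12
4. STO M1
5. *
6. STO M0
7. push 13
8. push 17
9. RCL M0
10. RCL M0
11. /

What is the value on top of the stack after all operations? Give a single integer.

Answer: 1

Derivation:
After op 1 (push 15): stack=[15] mem=[0,0,0,0]
After op 2 (dup): stack=[15,15] mem=[0,0,0,0]
After op 3 (push 12): stack=[15,15,12] mem=[0,0,0,0]
After op 4 (STO M1): stack=[15,15] mem=[0,12,0,0]
After op 5 (*): stack=[225] mem=[0,12,0,0]
After op 6 (STO M0): stack=[empty] mem=[225,12,0,0]
After op 7 (push 13): stack=[13] mem=[225,12,0,0]
After op 8 (push 17): stack=[13,17] mem=[225,12,0,0]
After op 9 (RCL M0): stack=[13,17,225] mem=[225,12,0,0]
After op 10 (RCL M0): stack=[13,17,225,225] mem=[225,12,0,0]
After op 11 (/): stack=[13,17,1] mem=[225,12,0,0]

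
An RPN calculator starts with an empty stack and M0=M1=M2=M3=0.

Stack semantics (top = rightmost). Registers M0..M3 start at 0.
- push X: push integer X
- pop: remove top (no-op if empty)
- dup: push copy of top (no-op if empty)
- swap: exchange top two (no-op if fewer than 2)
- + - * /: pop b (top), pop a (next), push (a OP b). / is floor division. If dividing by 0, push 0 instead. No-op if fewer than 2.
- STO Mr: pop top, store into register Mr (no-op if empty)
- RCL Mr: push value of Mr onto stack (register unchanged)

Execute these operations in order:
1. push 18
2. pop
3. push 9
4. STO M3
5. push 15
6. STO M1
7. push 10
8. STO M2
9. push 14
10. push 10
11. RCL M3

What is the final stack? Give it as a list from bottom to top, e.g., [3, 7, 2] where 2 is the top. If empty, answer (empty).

Answer: [14, 10, 9]

Derivation:
After op 1 (push 18): stack=[18] mem=[0,0,0,0]
After op 2 (pop): stack=[empty] mem=[0,0,0,0]
After op 3 (push 9): stack=[9] mem=[0,0,0,0]
After op 4 (STO M3): stack=[empty] mem=[0,0,0,9]
After op 5 (push 15): stack=[15] mem=[0,0,0,9]
After op 6 (STO M1): stack=[empty] mem=[0,15,0,9]
After op 7 (push 10): stack=[10] mem=[0,15,0,9]
After op 8 (STO M2): stack=[empty] mem=[0,15,10,9]
After op 9 (push 14): stack=[14] mem=[0,15,10,9]
After op 10 (push 10): stack=[14,10] mem=[0,15,10,9]
After op 11 (RCL M3): stack=[14,10,9] mem=[0,15,10,9]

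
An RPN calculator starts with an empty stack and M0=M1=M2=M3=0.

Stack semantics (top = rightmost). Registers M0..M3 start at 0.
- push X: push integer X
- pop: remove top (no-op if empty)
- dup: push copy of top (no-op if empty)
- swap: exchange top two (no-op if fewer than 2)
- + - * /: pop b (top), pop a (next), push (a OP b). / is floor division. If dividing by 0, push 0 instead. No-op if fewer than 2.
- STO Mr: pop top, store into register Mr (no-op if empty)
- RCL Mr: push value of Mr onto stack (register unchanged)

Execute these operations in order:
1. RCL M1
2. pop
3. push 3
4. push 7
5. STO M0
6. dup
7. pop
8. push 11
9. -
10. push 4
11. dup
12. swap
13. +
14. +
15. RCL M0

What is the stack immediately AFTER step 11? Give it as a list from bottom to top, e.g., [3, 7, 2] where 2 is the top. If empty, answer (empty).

After op 1 (RCL M1): stack=[0] mem=[0,0,0,0]
After op 2 (pop): stack=[empty] mem=[0,0,0,0]
After op 3 (push 3): stack=[3] mem=[0,0,0,0]
After op 4 (push 7): stack=[3,7] mem=[0,0,0,0]
After op 5 (STO M0): stack=[3] mem=[7,0,0,0]
After op 6 (dup): stack=[3,3] mem=[7,0,0,0]
After op 7 (pop): stack=[3] mem=[7,0,0,0]
After op 8 (push 11): stack=[3,11] mem=[7,0,0,0]
After op 9 (-): stack=[-8] mem=[7,0,0,0]
After op 10 (push 4): stack=[-8,4] mem=[7,0,0,0]
After op 11 (dup): stack=[-8,4,4] mem=[7,0,0,0]

[-8, 4, 4]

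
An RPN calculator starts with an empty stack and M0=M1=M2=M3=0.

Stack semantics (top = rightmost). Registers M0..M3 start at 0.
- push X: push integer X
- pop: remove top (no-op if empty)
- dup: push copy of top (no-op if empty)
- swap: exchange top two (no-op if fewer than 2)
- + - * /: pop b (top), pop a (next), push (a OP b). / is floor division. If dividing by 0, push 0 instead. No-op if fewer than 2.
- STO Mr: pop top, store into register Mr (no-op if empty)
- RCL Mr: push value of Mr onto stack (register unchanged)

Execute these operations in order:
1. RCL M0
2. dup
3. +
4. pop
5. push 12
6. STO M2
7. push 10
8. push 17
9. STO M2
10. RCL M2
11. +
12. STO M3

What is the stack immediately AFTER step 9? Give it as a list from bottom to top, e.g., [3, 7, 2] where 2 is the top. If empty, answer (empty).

After op 1 (RCL M0): stack=[0] mem=[0,0,0,0]
After op 2 (dup): stack=[0,0] mem=[0,0,0,0]
After op 3 (+): stack=[0] mem=[0,0,0,0]
After op 4 (pop): stack=[empty] mem=[0,0,0,0]
After op 5 (push 12): stack=[12] mem=[0,0,0,0]
After op 6 (STO M2): stack=[empty] mem=[0,0,12,0]
After op 7 (push 10): stack=[10] mem=[0,0,12,0]
After op 8 (push 17): stack=[10,17] mem=[0,0,12,0]
After op 9 (STO M2): stack=[10] mem=[0,0,17,0]

[10]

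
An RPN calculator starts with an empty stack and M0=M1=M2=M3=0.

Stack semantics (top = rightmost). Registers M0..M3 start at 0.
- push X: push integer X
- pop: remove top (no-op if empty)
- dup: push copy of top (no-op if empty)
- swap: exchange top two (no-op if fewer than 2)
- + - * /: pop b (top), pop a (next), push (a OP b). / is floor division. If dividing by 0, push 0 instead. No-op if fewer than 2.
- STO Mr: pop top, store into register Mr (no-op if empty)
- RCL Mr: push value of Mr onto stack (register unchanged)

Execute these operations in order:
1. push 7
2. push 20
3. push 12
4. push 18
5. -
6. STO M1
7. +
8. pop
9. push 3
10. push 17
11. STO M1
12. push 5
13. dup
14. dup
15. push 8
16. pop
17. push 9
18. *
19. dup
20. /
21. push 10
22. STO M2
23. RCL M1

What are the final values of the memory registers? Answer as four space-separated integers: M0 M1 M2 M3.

After op 1 (push 7): stack=[7] mem=[0,0,0,0]
After op 2 (push 20): stack=[7,20] mem=[0,0,0,0]
After op 3 (push 12): stack=[7,20,12] mem=[0,0,0,0]
After op 4 (push 18): stack=[7,20,12,18] mem=[0,0,0,0]
After op 5 (-): stack=[7,20,-6] mem=[0,0,0,0]
After op 6 (STO M1): stack=[7,20] mem=[0,-6,0,0]
After op 7 (+): stack=[27] mem=[0,-6,0,0]
After op 8 (pop): stack=[empty] mem=[0,-6,0,0]
After op 9 (push 3): stack=[3] mem=[0,-6,0,0]
After op 10 (push 17): stack=[3,17] mem=[0,-6,0,0]
After op 11 (STO M1): stack=[3] mem=[0,17,0,0]
After op 12 (push 5): stack=[3,5] mem=[0,17,0,0]
After op 13 (dup): stack=[3,5,5] mem=[0,17,0,0]
After op 14 (dup): stack=[3,5,5,5] mem=[0,17,0,0]
After op 15 (push 8): stack=[3,5,5,5,8] mem=[0,17,0,0]
After op 16 (pop): stack=[3,5,5,5] mem=[0,17,0,0]
After op 17 (push 9): stack=[3,5,5,5,9] mem=[0,17,0,0]
After op 18 (*): stack=[3,5,5,45] mem=[0,17,0,0]
After op 19 (dup): stack=[3,5,5,45,45] mem=[0,17,0,0]
After op 20 (/): stack=[3,5,5,1] mem=[0,17,0,0]
After op 21 (push 10): stack=[3,5,5,1,10] mem=[0,17,0,0]
After op 22 (STO M2): stack=[3,5,5,1] mem=[0,17,10,0]
After op 23 (RCL M1): stack=[3,5,5,1,17] mem=[0,17,10,0]

Answer: 0 17 10 0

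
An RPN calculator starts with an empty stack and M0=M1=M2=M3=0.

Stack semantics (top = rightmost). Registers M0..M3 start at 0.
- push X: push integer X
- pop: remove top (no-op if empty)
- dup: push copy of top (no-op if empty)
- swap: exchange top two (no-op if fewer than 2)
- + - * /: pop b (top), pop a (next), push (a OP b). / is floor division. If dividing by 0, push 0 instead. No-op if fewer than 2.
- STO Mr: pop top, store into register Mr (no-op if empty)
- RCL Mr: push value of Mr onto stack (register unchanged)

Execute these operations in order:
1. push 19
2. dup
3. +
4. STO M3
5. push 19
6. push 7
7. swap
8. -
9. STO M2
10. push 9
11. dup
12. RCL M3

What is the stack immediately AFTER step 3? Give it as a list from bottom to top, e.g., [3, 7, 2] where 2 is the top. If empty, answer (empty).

After op 1 (push 19): stack=[19] mem=[0,0,0,0]
After op 2 (dup): stack=[19,19] mem=[0,0,0,0]
After op 3 (+): stack=[38] mem=[0,0,0,0]

[38]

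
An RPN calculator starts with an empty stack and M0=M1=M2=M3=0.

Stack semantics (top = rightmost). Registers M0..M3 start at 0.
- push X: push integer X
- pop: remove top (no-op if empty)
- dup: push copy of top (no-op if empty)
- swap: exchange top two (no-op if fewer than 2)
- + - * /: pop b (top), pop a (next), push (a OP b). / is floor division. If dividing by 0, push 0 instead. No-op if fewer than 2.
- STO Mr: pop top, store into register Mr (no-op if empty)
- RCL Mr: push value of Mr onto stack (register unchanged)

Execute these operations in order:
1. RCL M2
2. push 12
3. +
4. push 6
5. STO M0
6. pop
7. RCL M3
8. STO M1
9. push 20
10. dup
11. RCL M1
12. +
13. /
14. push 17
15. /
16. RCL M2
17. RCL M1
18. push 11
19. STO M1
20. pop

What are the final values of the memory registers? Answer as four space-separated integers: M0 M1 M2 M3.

After op 1 (RCL M2): stack=[0] mem=[0,0,0,0]
After op 2 (push 12): stack=[0,12] mem=[0,0,0,0]
After op 3 (+): stack=[12] mem=[0,0,0,0]
After op 4 (push 6): stack=[12,6] mem=[0,0,0,0]
After op 5 (STO M0): stack=[12] mem=[6,0,0,0]
After op 6 (pop): stack=[empty] mem=[6,0,0,0]
After op 7 (RCL M3): stack=[0] mem=[6,0,0,0]
After op 8 (STO M1): stack=[empty] mem=[6,0,0,0]
After op 9 (push 20): stack=[20] mem=[6,0,0,0]
After op 10 (dup): stack=[20,20] mem=[6,0,0,0]
After op 11 (RCL M1): stack=[20,20,0] mem=[6,0,0,0]
After op 12 (+): stack=[20,20] mem=[6,0,0,0]
After op 13 (/): stack=[1] mem=[6,0,0,0]
After op 14 (push 17): stack=[1,17] mem=[6,0,0,0]
After op 15 (/): stack=[0] mem=[6,0,0,0]
After op 16 (RCL M2): stack=[0,0] mem=[6,0,0,0]
After op 17 (RCL M1): stack=[0,0,0] mem=[6,0,0,0]
After op 18 (push 11): stack=[0,0,0,11] mem=[6,0,0,0]
After op 19 (STO M1): stack=[0,0,0] mem=[6,11,0,0]
After op 20 (pop): stack=[0,0] mem=[6,11,0,0]

Answer: 6 11 0 0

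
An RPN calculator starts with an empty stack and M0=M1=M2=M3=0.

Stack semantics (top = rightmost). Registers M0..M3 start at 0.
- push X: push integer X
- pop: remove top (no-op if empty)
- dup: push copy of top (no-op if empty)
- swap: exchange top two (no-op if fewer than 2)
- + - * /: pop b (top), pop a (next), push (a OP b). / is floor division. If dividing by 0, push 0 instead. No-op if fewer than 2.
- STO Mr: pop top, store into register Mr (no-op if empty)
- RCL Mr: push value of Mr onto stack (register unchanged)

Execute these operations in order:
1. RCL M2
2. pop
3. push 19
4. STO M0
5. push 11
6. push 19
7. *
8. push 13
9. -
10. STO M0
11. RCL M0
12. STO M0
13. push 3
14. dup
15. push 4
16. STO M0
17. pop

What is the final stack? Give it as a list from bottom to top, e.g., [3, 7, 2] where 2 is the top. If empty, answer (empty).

Answer: [3]

Derivation:
After op 1 (RCL M2): stack=[0] mem=[0,0,0,0]
After op 2 (pop): stack=[empty] mem=[0,0,0,0]
After op 3 (push 19): stack=[19] mem=[0,0,0,0]
After op 4 (STO M0): stack=[empty] mem=[19,0,0,0]
After op 5 (push 11): stack=[11] mem=[19,0,0,0]
After op 6 (push 19): stack=[11,19] mem=[19,0,0,0]
After op 7 (*): stack=[209] mem=[19,0,0,0]
After op 8 (push 13): stack=[209,13] mem=[19,0,0,0]
After op 9 (-): stack=[196] mem=[19,0,0,0]
After op 10 (STO M0): stack=[empty] mem=[196,0,0,0]
After op 11 (RCL M0): stack=[196] mem=[196,0,0,0]
After op 12 (STO M0): stack=[empty] mem=[196,0,0,0]
After op 13 (push 3): stack=[3] mem=[196,0,0,0]
After op 14 (dup): stack=[3,3] mem=[196,0,0,0]
After op 15 (push 4): stack=[3,3,4] mem=[196,0,0,0]
After op 16 (STO M0): stack=[3,3] mem=[4,0,0,0]
After op 17 (pop): stack=[3] mem=[4,0,0,0]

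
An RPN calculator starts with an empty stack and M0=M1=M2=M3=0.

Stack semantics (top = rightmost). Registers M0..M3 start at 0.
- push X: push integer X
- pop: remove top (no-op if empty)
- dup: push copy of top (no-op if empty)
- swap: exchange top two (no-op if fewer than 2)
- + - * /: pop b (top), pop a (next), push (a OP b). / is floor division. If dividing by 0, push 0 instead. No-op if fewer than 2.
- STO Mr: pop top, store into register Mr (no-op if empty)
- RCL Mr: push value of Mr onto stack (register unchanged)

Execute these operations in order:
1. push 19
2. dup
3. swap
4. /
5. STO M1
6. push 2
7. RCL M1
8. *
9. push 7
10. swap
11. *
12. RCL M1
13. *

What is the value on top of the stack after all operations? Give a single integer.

After op 1 (push 19): stack=[19] mem=[0,0,0,0]
After op 2 (dup): stack=[19,19] mem=[0,0,0,0]
After op 3 (swap): stack=[19,19] mem=[0,0,0,0]
After op 4 (/): stack=[1] mem=[0,0,0,0]
After op 5 (STO M1): stack=[empty] mem=[0,1,0,0]
After op 6 (push 2): stack=[2] mem=[0,1,0,0]
After op 7 (RCL M1): stack=[2,1] mem=[0,1,0,0]
After op 8 (*): stack=[2] mem=[0,1,0,0]
After op 9 (push 7): stack=[2,7] mem=[0,1,0,0]
After op 10 (swap): stack=[7,2] mem=[0,1,0,0]
After op 11 (*): stack=[14] mem=[0,1,0,0]
After op 12 (RCL M1): stack=[14,1] mem=[0,1,0,0]
After op 13 (*): stack=[14] mem=[0,1,0,0]

Answer: 14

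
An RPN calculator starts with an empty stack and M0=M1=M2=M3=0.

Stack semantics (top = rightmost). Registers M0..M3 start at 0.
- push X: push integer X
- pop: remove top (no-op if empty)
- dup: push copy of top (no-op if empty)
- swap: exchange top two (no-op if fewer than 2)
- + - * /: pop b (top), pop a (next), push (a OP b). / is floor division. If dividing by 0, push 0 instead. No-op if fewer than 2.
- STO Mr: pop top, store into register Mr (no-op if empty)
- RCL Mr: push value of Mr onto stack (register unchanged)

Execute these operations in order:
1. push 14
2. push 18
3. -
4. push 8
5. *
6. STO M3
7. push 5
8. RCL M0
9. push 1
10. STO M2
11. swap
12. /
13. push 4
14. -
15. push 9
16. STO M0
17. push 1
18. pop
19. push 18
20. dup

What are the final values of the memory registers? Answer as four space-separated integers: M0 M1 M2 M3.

Answer: 9 0 1 -32

Derivation:
After op 1 (push 14): stack=[14] mem=[0,0,0,0]
After op 2 (push 18): stack=[14,18] mem=[0,0,0,0]
After op 3 (-): stack=[-4] mem=[0,0,0,0]
After op 4 (push 8): stack=[-4,8] mem=[0,0,0,0]
After op 5 (*): stack=[-32] mem=[0,0,0,0]
After op 6 (STO M3): stack=[empty] mem=[0,0,0,-32]
After op 7 (push 5): stack=[5] mem=[0,0,0,-32]
After op 8 (RCL M0): stack=[5,0] mem=[0,0,0,-32]
After op 9 (push 1): stack=[5,0,1] mem=[0,0,0,-32]
After op 10 (STO M2): stack=[5,0] mem=[0,0,1,-32]
After op 11 (swap): stack=[0,5] mem=[0,0,1,-32]
After op 12 (/): stack=[0] mem=[0,0,1,-32]
After op 13 (push 4): stack=[0,4] mem=[0,0,1,-32]
After op 14 (-): stack=[-4] mem=[0,0,1,-32]
After op 15 (push 9): stack=[-4,9] mem=[0,0,1,-32]
After op 16 (STO M0): stack=[-4] mem=[9,0,1,-32]
After op 17 (push 1): stack=[-4,1] mem=[9,0,1,-32]
After op 18 (pop): stack=[-4] mem=[9,0,1,-32]
After op 19 (push 18): stack=[-4,18] mem=[9,0,1,-32]
After op 20 (dup): stack=[-4,18,18] mem=[9,0,1,-32]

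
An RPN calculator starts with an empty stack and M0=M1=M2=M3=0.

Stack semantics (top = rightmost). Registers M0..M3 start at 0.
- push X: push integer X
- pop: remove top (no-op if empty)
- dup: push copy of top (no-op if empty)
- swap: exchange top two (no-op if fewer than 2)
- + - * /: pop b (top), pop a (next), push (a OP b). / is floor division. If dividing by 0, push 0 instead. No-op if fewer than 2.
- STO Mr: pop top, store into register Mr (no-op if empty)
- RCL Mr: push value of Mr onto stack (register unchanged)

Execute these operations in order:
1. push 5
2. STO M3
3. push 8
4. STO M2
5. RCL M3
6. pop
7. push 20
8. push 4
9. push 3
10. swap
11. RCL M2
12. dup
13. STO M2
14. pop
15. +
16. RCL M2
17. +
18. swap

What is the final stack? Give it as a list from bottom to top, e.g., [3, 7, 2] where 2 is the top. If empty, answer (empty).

After op 1 (push 5): stack=[5] mem=[0,0,0,0]
After op 2 (STO M3): stack=[empty] mem=[0,0,0,5]
After op 3 (push 8): stack=[8] mem=[0,0,0,5]
After op 4 (STO M2): stack=[empty] mem=[0,0,8,5]
After op 5 (RCL M3): stack=[5] mem=[0,0,8,5]
After op 6 (pop): stack=[empty] mem=[0,0,8,5]
After op 7 (push 20): stack=[20] mem=[0,0,8,5]
After op 8 (push 4): stack=[20,4] mem=[0,0,8,5]
After op 9 (push 3): stack=[20,4,3] mem=[0,0,8,5]
After op 10 (swap): stack=[20,3,4] mem=[0,0,8,5]
After op 11 (RCL M2): stack=[20,3,4,8] mem=[0,0,8,5]
After op 12 (dup): stack=[20,3,4,8,8] mem=[0,0,8,5]
After op 13 (STO M2): stack=[20,3,4,8] mem=[0,0,8,5]
After op 14 (pop): stack=[20,3,4] mem=[0,0,8,5]
After op 15 (+): stack=[20,7] mem=[0,0,8,5]
After op 16 (RCL M2): stack=[20,7,8] mem=[0,0,8,5]
After op 17 (+): stack=[20,15] mem=[0,0,8,5]
After op 18 (swap): stack=[15,20] mem=[0,0,8,5]

Answer: [15, 20]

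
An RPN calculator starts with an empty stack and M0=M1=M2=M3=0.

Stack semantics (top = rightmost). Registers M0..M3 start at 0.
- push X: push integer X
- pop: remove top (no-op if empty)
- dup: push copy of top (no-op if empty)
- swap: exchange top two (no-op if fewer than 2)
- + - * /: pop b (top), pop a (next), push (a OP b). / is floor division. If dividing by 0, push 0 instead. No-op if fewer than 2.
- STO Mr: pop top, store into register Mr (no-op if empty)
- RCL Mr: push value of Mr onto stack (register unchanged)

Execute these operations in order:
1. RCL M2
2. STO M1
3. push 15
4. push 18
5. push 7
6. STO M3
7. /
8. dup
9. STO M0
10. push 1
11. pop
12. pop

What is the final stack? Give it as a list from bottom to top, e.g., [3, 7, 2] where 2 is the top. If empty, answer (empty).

After op 1 (RCL M2): stack=[0] mem=[0,0,0,0]
After op 2 (STO M1): stack=[empty] mem=[0,0,0,0]
After op 3 (push 15): stack=[15] mem=[0,0,0,0]
After op 4 (push 18): stack=[15,18] mem=[0,0,0,0]
After op 5 (push 7): stack=[15,18,7] mem=[0,0,0,0]
After op 6 (STO M3): stack=[15,18] mem=[0,0,0,7]
After op 7 (/): stack=[0] mem=[0,0,0,7]
After op 8 (dup): stack=[0,0] mem=[0,0,0,7]
After op 9 (STO M0): stack=[0] mem=[0,0,0,7]
After op 10 (push 1): stack=[0,1] mem=[0,0,0,7]
After op 11 (pop): stack=[0] mem=[0,0,0,7]
After op 12 (pop): stack=[empty] mem=[0,0,0,7]

Answer: (empty)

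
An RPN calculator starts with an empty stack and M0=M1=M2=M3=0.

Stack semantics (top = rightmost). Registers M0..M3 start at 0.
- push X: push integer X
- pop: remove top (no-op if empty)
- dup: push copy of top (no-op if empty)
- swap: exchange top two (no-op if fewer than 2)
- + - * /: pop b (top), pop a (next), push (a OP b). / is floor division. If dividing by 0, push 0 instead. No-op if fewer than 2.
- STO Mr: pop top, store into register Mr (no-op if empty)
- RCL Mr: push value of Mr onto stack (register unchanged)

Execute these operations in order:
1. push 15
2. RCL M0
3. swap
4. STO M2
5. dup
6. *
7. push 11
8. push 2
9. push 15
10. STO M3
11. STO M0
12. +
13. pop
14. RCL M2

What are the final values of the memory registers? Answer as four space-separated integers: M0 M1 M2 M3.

Answer: 2 0 15 15

Derivation:
After op 1 (push 15): stack=[15] mem=[0,0,0,0]
After op 2 (RCL M0): stack=[15,0] mem=[0,0,0,0]
After op 3 (swap): stack=[0,15] mem=[0,0,0,0]
After op 4 (STO M2): stack=[0] mem=[0,0,15,0]
After op 5 (dup): stack=[0,0] mem=[0,0,15,0]
After op 6 (*): stack=[0] mem=[0,0,15,0]
After op 7 (push 11): stack=[0,11] mem=[0,0,15,0]
After op 8 (push 2): stack=[0,11,2] mem=[0,0,15,0]
After op 9 (push 15): stack=[0,11,2,15] mem=[0,0,15,0]
After op 10 (STO M3): stack=[0,11,2] mem=[0,0,15,15]
After op 11 (STO M0): stack=[0,11] mem=[2,0,15,15]
After op 12 (+): stack=[11] mem=[2,0,15,15]
After op 13 (pop): stack=[empty] mem=[2,0,15,15]
After op 14 (RCL M2): stack=[15] mem=[2,0,15,15]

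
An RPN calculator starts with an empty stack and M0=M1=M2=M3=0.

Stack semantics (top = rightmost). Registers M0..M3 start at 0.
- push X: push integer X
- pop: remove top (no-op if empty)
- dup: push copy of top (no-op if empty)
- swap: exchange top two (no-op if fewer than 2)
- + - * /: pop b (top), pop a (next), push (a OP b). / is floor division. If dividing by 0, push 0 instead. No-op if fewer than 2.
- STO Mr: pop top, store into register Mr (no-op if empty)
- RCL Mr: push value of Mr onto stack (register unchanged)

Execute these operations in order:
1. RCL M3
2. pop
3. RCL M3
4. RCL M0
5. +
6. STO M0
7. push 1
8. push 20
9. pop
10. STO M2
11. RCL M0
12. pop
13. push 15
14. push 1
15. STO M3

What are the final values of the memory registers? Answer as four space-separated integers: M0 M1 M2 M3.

Answer: 0 0 1 1

Derivation:
After op 1 (RCL M3): stack=[0] mem=[0,0,0,0]
After op 2 (pop): stack=[empty] mem=[0,0,0,0]
After op 3 (RCL M3): stack=[0] mem=[0,0,0,0]
After op 4 (RCL M0): stack=[0,0] mem=[0,0,0,0]
After op 5 (+): stack=[0] mem=[0,0,0,0]
After op 6 (STO M0): stack=[empty] mem=[0,0,0,0]
After op 7 (push 1): stack=[1] mem=[0,0,0,0]
After op 8 (push 20): stack=[1,20] mem=[0,0,0,0]
After op 9 (pop): stack=[1] mem=[0,0,0,0]
After op 10 (STO M2): stack=[empty] mem=[0,0,1,0]
After op 11 (RCL M0): stack=[0] mem=[0,0,1,0]
After op 12 (pop): stack=[empty] mem=[0,0,1,0]
After op 13 (push 15): stack=[15] mem=[0,0,1,0]
After op 14 (push 1): stack=[15,1] mem=[0,0,1,0]
After op 15 (STO M3): stack=[15] mem=[0,0,1,1]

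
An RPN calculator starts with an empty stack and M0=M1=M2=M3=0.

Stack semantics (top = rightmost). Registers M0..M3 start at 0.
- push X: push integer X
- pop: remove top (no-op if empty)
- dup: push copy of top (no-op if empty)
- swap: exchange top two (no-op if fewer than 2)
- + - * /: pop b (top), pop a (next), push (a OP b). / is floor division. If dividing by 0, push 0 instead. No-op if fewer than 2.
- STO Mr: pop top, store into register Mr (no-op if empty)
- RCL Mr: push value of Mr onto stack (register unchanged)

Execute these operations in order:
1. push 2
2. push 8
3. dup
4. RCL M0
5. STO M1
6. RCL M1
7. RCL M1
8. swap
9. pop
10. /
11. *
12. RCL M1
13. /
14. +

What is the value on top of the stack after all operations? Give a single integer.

After op 1 (push 2): stack=[2] mem=[0,0,0,0]
After op 2 (push 8): stack=[2,8] mem=[0,0,0,0]
After op 3 (dup): stack=[2,8,8] mem=[0,0,0,0]
After op 4 (RCL M0): stack=[2,8,8,0] mem=[0,0,0,0]
After op 5 (STO M1): stack=[2,8,8] mem=[0,0,0,0]
After op 6 (RCL M1): stack=[2,8,8,0] mem=[0,0,0,0]
After op 7 (RCL M1): stack=[2,8,8,0,0] mem=[0,0,0,0]
After op 8 (swap): stack=[2,8,8,0,0] mem=[0,0,0,0]
After op 9 (pop): stack=[2,8,8,0] mem=[0,0,0,0]
After op 10 (/): stack=[2,8,0] mem=[0,0,0,0]
After op 11 (*): stack=[2,0] mem=[0,0,0,0]
After op 12 (RCL M1): stack=[2,0,0] mem=[0,0,0,0]
After op 13 (/): stack=[2,0] mem=[0,0,0,0]
After op 14 (+): stack=[2] mem=[0,0,0,0]

Answer: 2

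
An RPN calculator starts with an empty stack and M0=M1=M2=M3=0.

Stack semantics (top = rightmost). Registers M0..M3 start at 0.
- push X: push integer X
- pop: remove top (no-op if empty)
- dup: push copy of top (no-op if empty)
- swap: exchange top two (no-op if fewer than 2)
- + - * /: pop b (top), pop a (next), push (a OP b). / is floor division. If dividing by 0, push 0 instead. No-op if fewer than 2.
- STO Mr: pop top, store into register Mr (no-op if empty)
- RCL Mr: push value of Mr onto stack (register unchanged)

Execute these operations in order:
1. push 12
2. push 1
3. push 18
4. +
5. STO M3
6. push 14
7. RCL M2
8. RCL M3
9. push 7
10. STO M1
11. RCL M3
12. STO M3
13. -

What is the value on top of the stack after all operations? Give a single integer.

Answer: -19

Derivation:
After op 1 (push 12): stack=[12] mem=[0,0,0,0]
After op 2 (push 1): stack=[12,1] mem=[0,0,0,0]
After op 3 (push 18): stack=[12,1,18] mem=[0,0,0,0]
After op 4 (+): stack=[12,19] mem=[0,0,0,0]
After op 5 (STO M3): stack=[12] mem=[0,0,0,19]
After op 6 (push 14): stack=[12,14] mem=[0,0,0,19]
After op 7 (RCL M2): stack=[12,14,0] mem=[0,0,0,19]
After op 8 (RCL M3): stack=[12,14,0,19] mem=[0,0,0,19]
After op 9 (push 7): stack=[12,14,0,19,7] mem=[0,0,0,19]
After op 10 (STO M1): stack=[12,14,0,19] mem=[0,7,0,19]
After op 11 (RCL M3): stack=[12,14,0,19,19] mem=[0,7,0,19]
After op 12 (STO M3): stack=[12,14,0,19] mem=[0,7,0,19]
After op 13 (-): stack=[12,14,-19] mem=[0,7,0,19]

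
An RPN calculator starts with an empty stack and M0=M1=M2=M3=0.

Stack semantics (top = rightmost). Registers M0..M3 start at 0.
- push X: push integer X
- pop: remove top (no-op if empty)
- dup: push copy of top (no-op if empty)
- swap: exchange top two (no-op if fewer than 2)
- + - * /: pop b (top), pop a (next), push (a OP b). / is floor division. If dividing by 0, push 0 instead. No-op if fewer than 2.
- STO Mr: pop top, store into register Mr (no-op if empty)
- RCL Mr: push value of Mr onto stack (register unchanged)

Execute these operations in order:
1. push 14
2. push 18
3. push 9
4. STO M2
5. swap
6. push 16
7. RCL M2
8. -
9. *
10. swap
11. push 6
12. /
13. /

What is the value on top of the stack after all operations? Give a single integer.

After op 1 (push 14): stack=[14] mem=[0,0,0,0]
After op 2 (push 18): stack=[14,18] mem=[0,0,0,0]
After op 3 (push 9): stack=[14,18,9] mem=[0,0,0,0]
After op 4 (STO M2): stack=[14,18] mem=[0,0,9,0]
After op 5 (swap): stack=[18,14] mem=[0,0,9,0]
After op 6 (push 16): stack=[18,14,16] mem=[0,0,9,0]
After op 7 (RCL M2): stack=[18,14,16,9] mem=[0,0,9,0]
After op 8 (-): stack=[18,14,7] mem=[0,0,9,0]
After op 9 (*): stack=[18,98] mem=[0,0,9,0]
After op 10 (swap): stack=[98,18] mem=[0,0,9,0]
After op 11 (push 6): stack=[98,18,6] mem=[0,0,9,0]
After op 12 (/): stack=[98,3] mem=[0,0,9,0]
After op 13 (/): stack=[32] mem=[0,0,9,0]

Answer: 32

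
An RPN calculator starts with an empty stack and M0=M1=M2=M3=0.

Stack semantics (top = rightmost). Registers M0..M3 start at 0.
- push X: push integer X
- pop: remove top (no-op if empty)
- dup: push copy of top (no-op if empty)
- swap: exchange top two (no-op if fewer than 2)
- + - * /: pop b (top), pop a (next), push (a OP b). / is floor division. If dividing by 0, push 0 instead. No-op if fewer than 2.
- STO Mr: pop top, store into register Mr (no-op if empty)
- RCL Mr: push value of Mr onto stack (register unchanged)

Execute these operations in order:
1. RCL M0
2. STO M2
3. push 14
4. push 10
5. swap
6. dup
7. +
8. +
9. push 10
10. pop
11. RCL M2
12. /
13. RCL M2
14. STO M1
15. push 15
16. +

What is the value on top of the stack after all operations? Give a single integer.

After op 1 (RCL M0): stack=[0] mem=[0,0,0,0]
After op 2 (STO M2): stack=[empty] mem=[0,0,0,0]
After op 3 (push 14): stack=[14] mem=[0,0,0,0]
After op 4 (push 10): stack=[14,10] mem=[0,0,0,0]
After op 5 (swap): stack=[10,14] mem=[0,0,0,0]
After op 6 (dup): stack=[10,14,14] mem=[0,0,0,0]
After op 7 (+): stack=[10,28] mem=[0,0,0,0]
After op 8 (+): stack=[38] mem=[0,0,0,0]
After op 9 (push 10): stack=[38,10] mem=[0,0,0,0]
After op 10 (pop): stack=[38] mem=[0,0,0,0]
After op 11 (RCL M2): stack=[38,0] mem=[0,0,0,0]
After op 12 (/): stack=[0] mem=[0,0,0,0]
After op 13 (RCL M2): stack=[0,0] mem=[0,0,0,0]
After op 14 (STO M1): stack=[0] mem=[0,0,0,0]
After op 15 (push 15): stack=[0,15] mem=[0,0,0,0]
After op 16 (+): stack=[15] mem=[0,0,0,0]

Answer: 15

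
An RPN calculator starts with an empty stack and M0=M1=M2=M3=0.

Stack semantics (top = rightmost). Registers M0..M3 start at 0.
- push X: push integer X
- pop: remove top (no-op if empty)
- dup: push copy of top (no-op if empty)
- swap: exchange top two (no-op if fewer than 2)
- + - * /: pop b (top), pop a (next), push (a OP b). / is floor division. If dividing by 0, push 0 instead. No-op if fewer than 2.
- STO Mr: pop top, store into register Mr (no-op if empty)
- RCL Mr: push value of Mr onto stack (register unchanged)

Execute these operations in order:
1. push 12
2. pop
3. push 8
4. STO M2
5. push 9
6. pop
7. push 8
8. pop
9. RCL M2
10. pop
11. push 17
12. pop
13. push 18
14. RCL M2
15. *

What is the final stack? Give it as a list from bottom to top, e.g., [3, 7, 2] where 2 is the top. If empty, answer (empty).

After op 1 (push 12): stack=[12] mem=[0,0,0,0]
After op 2 (pop): stack=[empty] mem=[0,0,0,0]
After op 3 (push 8): stack=[8] mem=[0,0,0,0]
After op 4 (STO M2): stack=[empty] mem=[0,0,8,0]
After op 5 (push 9): stack=[9] mem=[0,0,8,0]
After op 6 (pop): stack=[empty] mem=[0,0,8,0]
After op 7 (push 8): stack=[8] mem=[0,0,8,0]
After op 8 (pop): stack=[empty] mem=[0,0,8,0]
After op 9 (RCL M2): stack=[8] mem=[0,0,8,0]
After op 10 (pop): stack=[empty] mem=[0,0,8,0]
After op 11 (push 17): stack=[17] mem=[0,0,8,0]
After op 12 (pop): stack=[empty] mem=[0,0,8,0]
After op 13 (push 18): stack=[18] mem=[0,0,8,0]
After op 14 (RCL M2): stack=[18,8] mem=[0,0,8,0]
After op 15 (*): stack=[144] mem=[0,0,8,0]

Answer: [144]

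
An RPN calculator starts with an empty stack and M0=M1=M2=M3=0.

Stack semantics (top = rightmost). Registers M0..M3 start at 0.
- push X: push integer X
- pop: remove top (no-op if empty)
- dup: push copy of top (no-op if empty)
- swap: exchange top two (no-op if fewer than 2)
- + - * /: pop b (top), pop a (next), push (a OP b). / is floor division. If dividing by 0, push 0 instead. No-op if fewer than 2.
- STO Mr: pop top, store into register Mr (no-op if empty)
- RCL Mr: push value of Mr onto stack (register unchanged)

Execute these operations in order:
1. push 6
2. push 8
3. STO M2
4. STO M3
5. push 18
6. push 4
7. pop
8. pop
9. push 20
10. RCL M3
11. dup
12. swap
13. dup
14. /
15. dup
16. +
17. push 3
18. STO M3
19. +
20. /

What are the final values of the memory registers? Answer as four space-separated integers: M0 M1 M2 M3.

After op 1 (push 6): stack=[6] mem=[0,0,0,0]
After op 2 (push 8): stack=[6,8] mem=[0,0,0,0]
After op 3 (STO M2): stack=[6] mem=[0,0,8,0]
After op 4 (STO M3): stack=[empty] mem=[0,0,8,6]
After op 5 (push 18): stack=[18] mem=[0,0,8,6]
After op 6 (push 4): stack=[18,4] mem=[0,0,8,6]
After op 7 (pop): stack=[18] mem=[0,0,8,6]
After op 8 (pop): stack=[empty] mem=[0,0,8,6]
After op 9 (push 20): stack=[20] mem=[0,0,8,6]
After op 10 (RCL M3): stack=[20,6] mem=[0,0,8,6]
After op 11 (dup): stack=[20,6,6] mem=[0,0,8,6]
After op 12 (swap): stack=[20,6,6] mem=[0,0,8,6]
After op 13 (dup): stack=[20,6,6,6] mem=[0,0,8,6]
After op 14 (/): stack=[20,6,1] mem=[0,0,8,6]
After op 15 (dup): stack=[20,6,1,1] mem=[0,0,8,6]
After op 16 (+): stack=[20,6,2] mem=[0,0,8,6]
After op 17 (push 3): stack=[20,6,2,3] mem=[0,0,8,6]
After op 18 (STO M3): stack=[20,6,2] mem=[0,0,8,3]
After op 19 (+): stack=[20,8] mem=[0,0,8,3]
After op 20 (/): stack=[2] mem=[0,0,8,3]

Answer: 0 0 8 3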